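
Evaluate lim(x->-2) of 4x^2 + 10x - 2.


Since polynomials are continuous, we use direct substitution.
lim(x->-2) of 4x^2 + 10x - 2
= 4 * (-2)^2 + 10 * (-2) - 2
= 16 - 20 - 2
= -6

-6


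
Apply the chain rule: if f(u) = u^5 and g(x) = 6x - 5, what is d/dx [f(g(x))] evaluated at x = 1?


Using the chain rule: (f(g(x)))' = f'(g(x)) * g'(x)
First, find g(1):
g(1) = 6 * 1 - 5 = 1
Next, f'(u) = 5u^4
And g'(x) = 6
So f'(g(1)) * g'(1)
= 5 * 1^4 * 6
= 5 * 1 * 6
= 30

30


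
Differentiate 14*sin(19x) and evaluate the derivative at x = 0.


Apply the chain rule to differentiate 14*sin(19x):
d/dx [14*sin(19x)]
= 14 * cos(19x) * d/dx(19x)
= 14 * 19 * cos(19x)
= 266 * cos(19x)
Evaluate at x = 0:
= 266 * cos(0)
= 266 * 1
= 266

266


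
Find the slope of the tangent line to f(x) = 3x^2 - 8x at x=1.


The slope of the tangent line equals f'(x) at the point.
f(x) = 3x^2 - 8x
f'(x) = 6x - 8
At x = 1:
f'(1) = 6 * 1 - 8
= 6 - 8
= -2

-2


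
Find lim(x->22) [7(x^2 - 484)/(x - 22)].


Direct substitution gives 0/0, so we factor the numerator.
Factor: 7(x^2 - 484) = 7 * (x - 22)(x + 22)
Cancel the common factor (x - 22):
7(x^2 - 484)/(x - 22) = 7 * (x + 22)
Now substitute x = 22:
= 7 * (22 + 22) = 308

308


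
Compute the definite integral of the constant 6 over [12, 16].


The integral of a constant k over [a, b] equals k * (b - a).
integral from 12 to 16 of 6 dx
= 6 * (16 - 12)
= 6 * 4
= 24

24


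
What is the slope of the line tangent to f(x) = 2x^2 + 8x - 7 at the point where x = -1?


The slope of the tangent line equals f'(x) at the point.
f(x) = 2x^2 + 8x - 7
f'(x) = 4x + 8
At x = -1:
f'(-1) = 4 * (-1) + 8
= -4 + 8
= 4

4


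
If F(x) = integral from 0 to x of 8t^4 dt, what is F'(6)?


By the Fundamental Theorem of Calculus (Part 1):
If F(x) = integral from 0 to x of f(t) dt, then F'(x) = f(x)
Here f(t) = 8t^4
So F'(x) = 8x^4
Evaluate at x = 6:
F'(6) = 8 * 6^4
= 8 * 1296
= 10368

10368


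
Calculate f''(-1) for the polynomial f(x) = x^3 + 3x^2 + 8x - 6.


First derivative:
f'(x) = 3x^2 + 6x + 8
Second derivative:
f''(x) = 6x + 6
Substitute x = -1:
f''(-1) = 6 * (-1) + 6
= -6 + 6
= 0

0


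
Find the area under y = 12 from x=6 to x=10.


The area under a constant function y = 12 is a rectangle.
Width = 10 - 6 = 4
Height = 12
Area = width * height
= 4 * 12
= 48

48


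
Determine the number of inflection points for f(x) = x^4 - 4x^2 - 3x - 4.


Inflection points occur where f''(x) = 0 and concavity changes.
f(x) = x^4 - 4x^2 - 3x - 4
f'(x) = 4x^3 - 8x - 3
f''(x) = 12x^2 - 8
This is a quadratic in x. Use the discriminant to count real roots.
Discriminant = (0)^2 - 4 * 12 * (-8)
= 0 - (-384)
= 384
Since discriminant > 0, f''(x) = 0 has 2 distinct real solutions.
A quadratic with two distinct real roots changes sign at each root, so concavity changes at both.
Number of inflection points: 2

2


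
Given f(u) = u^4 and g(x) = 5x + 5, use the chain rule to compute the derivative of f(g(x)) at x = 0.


Using the chain rule: (f(g(x)))' = f'(g(x)) * g'(x)
First, find g(0):
g(0) = 5 * 0 + 5 = 5
Next, f'(u) = 4u^3
And g'(x) = 5
So f'(g(0)) * g'(0)
= 4 * 5^3 * 5
= 4 * 125 * 5
= 2500

2500


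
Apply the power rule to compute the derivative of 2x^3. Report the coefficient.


We apply the power rule: d/dx [ax^n] = a*n * x^(n-1)
d/dx [2x^3]
= 2 * 3 * x^(3-1)
= 6x^2
The coefficient is 6

6


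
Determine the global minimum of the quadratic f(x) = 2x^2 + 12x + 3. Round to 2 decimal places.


For a quadratic f(x) = ax^2 + bx + c with a > 0, the minimum is at the vertex.
Vertex x-coordinate: x = -b/(2a)
x = -(12) / (2 * 2)
x = -12/4 = -3
Substitute back to find the minimum value:
f(-3) = 2 * (-3)^2 + 12 * (-3) + 3
= 18 - 36 + 3
= -15 = -15.00

-15.00


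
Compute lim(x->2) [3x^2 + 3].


Since polynomials are continuous, we use direct substitution.
lim(x->2) of 3x^2 + 3
= 3 * 2^2 + 0 * 2 + 3
= 12 + 0 + 3
= 15

15


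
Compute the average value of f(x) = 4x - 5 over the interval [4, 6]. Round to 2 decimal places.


Average value = 1/(b-a) * integral from a to b of f(x) dx
First compute the integral of 4x - 5:
F(x) = 2x^2 - 5x
F(6) = 2 * 36 - 5 * 6 = 42
F(4) = 2 * 16 - 5 * 4 = 12
Integral = 42 - 12 = 30
Average = 30 / (6 - 4) = 30 / 2
= 15 = 15.00

15.00


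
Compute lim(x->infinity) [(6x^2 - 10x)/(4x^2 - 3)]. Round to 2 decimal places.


For limits at infinity with equal-degree polynomials,
we compare leading coefficients.
Numerator leading term: 6x^2
Denominator leading term: 4x^2
Divide both by x^2:
lim = (6 - 10/x) / (4 - 3/x^2)
As x -> infinity, the 1/x and 1/x^2 terms vanish:
= 6/4 = 3/2 = 1.50

1.50


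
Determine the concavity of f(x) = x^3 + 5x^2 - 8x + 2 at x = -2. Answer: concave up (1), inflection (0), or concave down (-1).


Concavity is determined by the sign of f''(x).
f(x) = x^3 + 5x^2 - 8x + 2
f'(x) = 3x^2 + 10x - 8
f''(x) = 6x + 10
f''(-2) = 6 * (-2) + 10
= -12 + 10
= -2
Since f''(-2) < 0, the function is concave down (-1)

-1


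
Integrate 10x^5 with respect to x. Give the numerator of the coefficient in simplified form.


Apply the power rule for integration:
integral of ax^n dx = a/(n+1) * x^(n+1) + C
integral of 10x^5 dx
= 10/6 * x^6 + C
= 5/3 * x^6 + C
The coefficient in lowest terms is 5/3, and its numerator is 5

5


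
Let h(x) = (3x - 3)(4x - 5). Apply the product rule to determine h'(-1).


Let u(x) = 3x - 3 and v(x) = 4x - 5
u'(x) = 3
v'(x) = 4
Product rule: h'(x) = u'(x)*v(x) + u(x)*v'(x)
= 3 * (4x - 5) + (3x - 3) * 4
At x = -1:
u(-1) = 3 * (-1) - 3 = -6
v(-1) = 4 * (-1) - 5 = -9
h'(-1) = 3 * (-9) + (-6) * 4
= -27 - 24
= -51

-51


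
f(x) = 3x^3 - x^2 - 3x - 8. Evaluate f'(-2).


Differentiate f(x) = 3x^3 - x^2 - 3x - 8 term by term:
f'(x) = 9x^2 - 2x - 3
Substitute x = -2:
f'(-2) = 9 * (-2)^2 - 2 * (-2) - 3
= 36 + 4 - 3
= 37

37


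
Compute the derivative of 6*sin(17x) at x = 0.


Apply the chain rule to differentiate 6*sin(17x):
d/dx [6*sin(17x)]
= 6 * cos(17x) * d/dx(17x)
= 6 * 17 * cos(17x)
= 102 * cos(17x)
Evaluate at x = 0:
= 102 * cos(0)
= 102 * 1
= 102

102


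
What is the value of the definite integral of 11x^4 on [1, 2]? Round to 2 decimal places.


Find the antiderivative of 11x^4:
F(x) = 11/5 * x^5
Apply the Fundamental Theorem of Calculus:
F(2) - F(1)
= 11/5 * 2^5 - 11/5 * 1^5
= 11/5 * (32 - 1)
= 11/5 * 31
= 341/5 = 68.20

68.20


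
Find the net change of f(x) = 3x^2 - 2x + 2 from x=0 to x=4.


Net change = f(b) - f(a)
f(x) = 3x^2 - 2x + 2
Compute f(4):
f(4) = 3 * 4^2 - 2 * 4 + 2
= 48 - 8 + 2
= 42
Compute f(0):
f(0) = 3 * 0^2 - 2 * 0 + 2
= 0 + 0 + 2
= 2
Net change = 42 - 2 = 40

40


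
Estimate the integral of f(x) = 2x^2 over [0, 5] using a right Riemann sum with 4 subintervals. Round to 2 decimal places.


Right Riemann sum uses right endpoints of each subinterval.
Interval: [0, 5], n = 4
dx = (5 - 0) / 4 = 5/4
Right endpoints: [5/4, 5/2, 15/4, 5]
f values: [25/8, 25/2, 225/8, 50]
Sum = dx * (sum of f values)
= 5/4 * 375/4
= 1875/16 ≈ 117.19

117.19


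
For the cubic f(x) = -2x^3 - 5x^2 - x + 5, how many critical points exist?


Find where f'(x) = 0:
f(x) = -2x^3 - 5x^2 - x + 5
f'(x) = -6x^2 - 10x - 1
This is a quadratic in x. Use the discriminant to count real roots.
Discriminant = (-10)^2 - 4 * (-6) * (-1)
= 100 - 24
= 76
Since discriminant > 0, f'(x) = 0 has 2 real solutions.
Number of critical points: 2

2


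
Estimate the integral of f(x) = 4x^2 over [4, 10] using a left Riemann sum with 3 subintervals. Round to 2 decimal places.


Left Riemann sum uses left endpoints of each subinterval.
Interval: [4, 10], n = 3
dx = (10 - 4) / 3 = 2
Left endpoints: [4, 6, 8]
f values: [64, 144, 256]
Sum = dx * (sum of f values)
= 2 * 464
= 928 = 928.00

928.00


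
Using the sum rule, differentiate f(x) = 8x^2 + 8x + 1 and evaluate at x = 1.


Differentiate term by term using power and sum rules:
f(x) = 8x^2 + 8x + 1
f'(x) = 16x + 8
Substitute x = 1:
f'(1) = 16 * 1 + 8
= 16 + 8
= 24

24


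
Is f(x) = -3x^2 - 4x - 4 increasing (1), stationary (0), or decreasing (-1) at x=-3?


Compute f'(x) to determine behavior:
f'(x) = -6x - 4
f'(-3) = -6 * (-3) - 4
= 18 - 4
= 14
Since f'(-3) > 0, the function is increasing (1)

1


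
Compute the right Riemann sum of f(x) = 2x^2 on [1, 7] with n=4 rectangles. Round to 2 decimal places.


Right Riemann sum uses right endpoints of each subinterval.
Interval: [1, 7], n = 4
dx = (7 - 1) / 4 = 3/2
Right endpoints: [5/2, 4, 11/2, 7]
f values: [25/2, 32, 121/2, 98]
Sum = dx * (sum of f values)
= 3/2 * 203
= 609/2 = 304.50

304.50


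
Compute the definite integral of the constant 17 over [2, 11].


The integral of a constant k over [a, b] equals k * (b - a).
integral from 2 to 11 of 17 dx
= 17 * (11 - 2)
= 17 * 9
= 153

153


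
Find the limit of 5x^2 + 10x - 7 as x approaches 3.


Since polynomials are continuous, we use direct substitution.
lim(x->3) of 5x^2 + 10x - 7
= 5 * 3^2 + 10 * 3 - 7
= 45 + 30 - 7
= 68

68


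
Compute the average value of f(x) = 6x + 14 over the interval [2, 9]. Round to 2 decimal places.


Average value = 1/(b-a) * integral from a to b of f(x) dx
First compute the integral of 6x + 14:
F(x) = 3x^2 + 14x
F(9) = 3 * 81 + 14 * 9 = 369
F(2) = 3 * 4 + 14 * 2 = 40
Integral = 369 - 40 = 329
Average = 329 / (9 - 2) = 329 / 7
= 47 = 47.00

47.00


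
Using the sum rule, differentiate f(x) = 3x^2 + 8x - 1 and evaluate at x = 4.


Differentiate term by term using power and sum rules:
f(x) = 3x^2 + 8x - 1
f'(x) = 6x + 8
Substitute x = 4:
f'(4) = 6 * 4 + 8
= 24 + 8
= 32

32


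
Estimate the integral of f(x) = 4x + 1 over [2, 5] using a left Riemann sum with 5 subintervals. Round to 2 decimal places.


Left Riemann sum uses left endpoints of each subinterval.
Interval: [2, 5], n = 5
dx = (5 - 2) / 5 = 3/5
Left endpoints: [2, 13/5, 16/5, 19/5, 22/5]
f values: [9, 57/5, 69/5, 81/5, 93/5]
Sum = dx * (sum of f values)
= 3/5 * 69
= 207/5 = 41.40

41.40


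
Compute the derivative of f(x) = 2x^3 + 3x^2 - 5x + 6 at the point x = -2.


Differentiate f(x) = 2x^3 + 3x^2 - 5x + 6 term by term:
f'(x) = 6x^2 + 6x - 5
Substitute x = -2:
f'(-2) = 6 * (-2)^2 + 6 * (-2) - 5
= 24 - 12 - 5
= 7

7


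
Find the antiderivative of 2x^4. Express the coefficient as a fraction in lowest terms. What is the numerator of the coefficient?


Apply the power rule for integration:
integral of ax^n dx = a/(n+1) * x^(n+1) + C
integral of 2x^4 dx
= 2/5 * x^5 + C
The coefficient in lowest terms is 2/5, and its numerator is 2

2


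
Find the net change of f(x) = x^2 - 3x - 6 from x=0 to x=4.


Net change = f(b) - f(a)
f(x) = x^2 - 3x - 6
Compute f(4):
f(4) = 1 * 4^2 - 3 * 4 - 6
= 16 - 12 - 6
= -2
Compute f(0):
f(0) = 1 * 0^2 - 3 * 0 - 6
= 0 + 0 - 6
= -6
Net change = -2 - (-6) = 4

4


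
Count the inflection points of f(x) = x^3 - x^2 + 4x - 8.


Inflection points occur where f''(x) = 0 and concavity changes.
f(x) = x^3 - x^2 + 4x - 8
f'(x) = 3x^2 - 2x + 4
f''(x) = 6x - 2
Set f''(x) = 0:
6x - 2 = 0
x = 2 / 6 = 1/3
Since f''(x) is linear (degree 1), it changes sign at this point.
Therefore there is exactly 1 inflection point.

1


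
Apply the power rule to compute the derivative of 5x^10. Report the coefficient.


We apply the power rule: d/dx [ax^n] = a*n * x^(n-1)
d/dx [5x^10]
= 5 * 10 * x^(10-1)
= 50x^9
The coefficient is 50

50


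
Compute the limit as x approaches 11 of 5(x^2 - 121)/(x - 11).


Direct substitution gives 0/0, so we factor the numerator.
Factor: 5(x^2 - 121) = 5 * (x - 11)(x + 11)
Cancel the common factor (x - 11):
5(x^2 - 121)/(x - 11) = 5 * (x + 11)
Now substitute x = 11:
= 5 * (11 + 11) = 110

110


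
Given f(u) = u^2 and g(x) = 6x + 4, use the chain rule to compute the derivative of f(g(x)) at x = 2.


Using the chain rule: (f(g(x)))' = f'(g(x)) * g'(x)
First, find g(2):
g(2) = 6 * 2 + 4 = 16
Next, f'(u) = 2u
And g'(x) = 6
So f'(g(2)) * g'(2)
= 2 * 16 * 6
= 192

192


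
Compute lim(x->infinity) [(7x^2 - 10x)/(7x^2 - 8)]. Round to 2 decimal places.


For limits at infinity with equal-degree polynomials,
we compare leading coefficients.
Numerator leading term: 7x^2
Denominator leading term: 7x^2
Divide both by x^2:
lim = (7 - 10/x) / (7 - 8/x^2)
As x -> infinity, the 1/x and 1/x^2 terms vanish:
= 7/7 = 1 = 1.00

1.00


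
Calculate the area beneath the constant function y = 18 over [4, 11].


The area under a constant function y = 18 is a rectangle.
Width = 11 - 4 = 7
Height = 18
Area = width * height
= 7 * 18
= 126

126


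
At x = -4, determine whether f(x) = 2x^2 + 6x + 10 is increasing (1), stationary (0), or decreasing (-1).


Compute f'(x) to determine behavior:
f'(x) = 4x + 6
f'(-4) = 4 * (-4) + 6
= -16 + 6
= -10
Since f'(-4) < 0, the function is decreasing (-1)

-1


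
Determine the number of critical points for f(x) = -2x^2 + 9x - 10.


Find where f'(x) = 0:
f'(x) = -4x + 9
Set f'(x) = 0:
-4x + 9 = 0
x = -9 / (-4) = 9/4
This is a linear equation in x, so there is exactly one solution.
Number of critical points: 1

1


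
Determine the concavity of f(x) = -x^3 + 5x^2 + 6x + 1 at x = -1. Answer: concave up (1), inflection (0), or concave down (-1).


Concavity is determined by the sign of f''(x).
f(x) = -x^3 + 5x^2 + 6x + 1
f'(x) = -3x^2 + 10x + 6
f''(x) = -6x + 10
f''(-1) = -6 * (-1) + 10
= 6 + 10
= 16
Since f''(-1) > 0, the function is concave up (1)

1


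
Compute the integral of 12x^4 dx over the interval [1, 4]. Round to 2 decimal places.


Find the antiderivative of 12x^4:
F(x) = 12/5 * x^5
Apply the Fundamental Theorem of Calculus:
F(4) - F(1)
= 12/5 * 4^5 - 12/5 * 1^5
= 12/5 * (1024 - 1)
= 12/5 * 1023
= 12276/5 = 2455.20

2455.20


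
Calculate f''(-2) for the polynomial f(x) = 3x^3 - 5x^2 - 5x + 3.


First derivative:
f'(x) = 9x^2 - 10x - 5
Second derivative:
f''(x) = 18x - 10
Substitute x = -2:
f''(-2) = 18 * (-2) - 10
= -36 - 10
= -46

-46


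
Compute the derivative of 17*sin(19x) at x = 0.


Apply the chain rule to differentiate 17*sin(19x):
d/dx [17*sin(19x)]
= 17 * cos(19x) * d/dx(19x)
= 17 * 19 * cos(19x)
= 323 * cos(19x)
Evaluate at x = 0:
= 323 * cos(0)
= 323 * 1
= 323

323


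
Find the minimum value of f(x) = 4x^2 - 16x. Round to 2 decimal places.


For a quadratic f(x) = ax^2 + bx + c with a > 0, the minimum is at the vertex.
Vertex x-coordinate: x = -b/(2a)
x = -(-16) / (2 * 4)
x = 16/8 = 2
Substitute back to find the minimum value:
f(2) = 4 * 2^2 - 16 * 2 + 0
= 16 - 32 + 0
= -16 = -16.00

-16.00


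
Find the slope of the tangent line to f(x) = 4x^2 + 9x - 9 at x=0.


The slope of the tangent line equals f'(x) at the point.
f(x) = 4x^2 + 9x - 9
f'(x) = 8x + 9
At x = 0:
f'(0) = 8 * 0 + 9
= 0 + 9
= 9

9


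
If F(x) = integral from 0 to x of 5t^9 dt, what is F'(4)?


By the Fundamental Theorem of Calculus (Part 1):
If F(x) = integral from 0 to x of f(t) dt, then F'(x) = f(x)
Here f(t) = 5t^9
So F'(x) = 5x^9
Evaluate at x = 4:
F'(4) = 5 * 4^9
= 5 * 262144
= 1310720

1310720


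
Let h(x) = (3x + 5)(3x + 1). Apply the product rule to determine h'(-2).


Let u(x) = 3x + 5 and v(x) = 3x + 1
u'(x) = 3
v'(x) = 3
Product rule: h'(x) = u'(x)*v(x) + u(x)*v'(x)
= 3 * (3x + 1) + (3x + 5) * 3
At x = -2:
u(-2) = 3 * (-2) + 5 = -1
v(-2) = 3 * (-2) + 1 = -5
h'(-2) = 3 * (-5) + (-1) * 3
= -15 - 3
= -18

-18


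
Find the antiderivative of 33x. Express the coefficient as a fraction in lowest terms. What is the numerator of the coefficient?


Apply the power rule for integration:
integral of ax^n dx = a/(n+1) * x^(n+1) + C
integral of 33x dx
= 33/2 * x^2 + C
The coefficient in lowest terms is 33/2, and its numerator is 33

33


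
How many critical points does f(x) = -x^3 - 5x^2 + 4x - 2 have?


Find where f'(x) = 0:
f(x) = -x^3 - 5x^2 + 4x - 2
f'(x) = -3x^2 - 10x + 4
This is a quadratic in x. Use the discriminant to count real roots.
Discriminant = (-10)^2 - 4 * (-3) * 4
= 100 - (-48)
= 148
Since discriminant > 0, f'(x) = 0 has 2 real solutions.
Number of critical points: 2

2


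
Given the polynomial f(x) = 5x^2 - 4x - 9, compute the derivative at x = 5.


Differentiate term by term using power and sum rules:
f(x) = 5x^2 - 4x - 9
f'(x) = 10x - 4
Substitute x = 5:
f'(5) = 10 * 5 - 4
= 50 - 4
= 46

46


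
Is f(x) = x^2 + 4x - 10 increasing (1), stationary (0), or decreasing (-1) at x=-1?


Compute f'(x) to determine behavior:
f'(x) = 2x + 4
f'(-1) = 2 * (-1) + 4
= -2 + 4
= 2
Since f'(-1) > 0, the function is increasing (1)

1


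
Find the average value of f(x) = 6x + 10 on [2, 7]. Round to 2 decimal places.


Average value = 1/(b-a) * integral from a to b of f(x) dx
First compute the integral of 6x + 10:
F(x) = 3x^2 + 10x
F(7) = 3 * 49 + 10 * 7 = 217
F(2) = 3 * 4 + 10 * 2 = 32
Integral = 217 - 32 = 185
Average = 185 / (7 - 2) = 185 / 5
= 37 = 37.00

37.00


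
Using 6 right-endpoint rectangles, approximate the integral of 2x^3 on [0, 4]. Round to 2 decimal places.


Right Riemann sum uses right endpoints of each subinterval.
Interval: [0, 4], n = 6
dx = (4 - 0) / 6 = 2/3
Right endpoints: [2/3, 4/3, 2, 8/3, 10/3, 4]
f values: [16/27, 128/27, 16, 1024/27, 2000/27, 128]
Sum = dx * (sum of f values)
= 2/3 * 784/3
= 1568/9 ≈ 174.22

174.22


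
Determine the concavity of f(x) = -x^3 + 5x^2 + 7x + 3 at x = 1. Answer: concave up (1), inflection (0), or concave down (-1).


Concavity is determined by the sign of f''(x).
f(x) = -x^3 + 5x^2 + 7x + 3
f'(x) = -3x^2 + 10x + 7
f''(x) = -6x + 10
f''(1) = -6 * 1 + 10
= -6 + 10
= 4
Since f''(1) > 0, the function is concave up (1)

1


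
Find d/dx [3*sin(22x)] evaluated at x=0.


Apply the chain rule to differentiate 3*sin(22x):
d/dx [3*sin(22x)]
= 3 * cos(22x) * d/dx(22x)
= 3 * 22 * cos(22x)
= 66 * cos(22x)
Evaluate at x = 0:
= 66 * cos(0)
= 66 * 1
= 66

66


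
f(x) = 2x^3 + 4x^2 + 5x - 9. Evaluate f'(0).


Differentiate f(x) = 2x^3 + 4x^2 + 5x - 9 term by term:
f'(x) = 6x^2 + 8x + 5
Substitute x = 0:
f'(0) = 6 * 0^2 + 8 * 0 + 5
= 0 + 0 + 5
= 5

5


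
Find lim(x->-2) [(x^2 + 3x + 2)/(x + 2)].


Direct substitution gives 0/0, so we factor the numerator.
Factor: (x^2 + 3x + 2) = (x + 2)(x + 1)
Cancel the common factor (x + 2):
(x^2 + 3x + 2)/(x + 2) = (x + 1)
Now substitute x = -2:
= (-2) - (-1) = -1

-1


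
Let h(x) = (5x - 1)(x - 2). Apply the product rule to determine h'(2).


Let u(x) = 5x - 1 and v(x) = x - 2
u'(x) = 5
v'(x) = 1
Product rule: h'(x) = u'(x)*v(x) + u(x)*v'(x)
= 5 * (x - 2) + (5x - 1) * 1
At x = 2:
u(2) = 5 * 2 - 1 = 9
v(2) = 1 * 2 - 2 = 0
h'(2) = 5 * 0 + 9 * 1
= 0 + 9
= 9

9


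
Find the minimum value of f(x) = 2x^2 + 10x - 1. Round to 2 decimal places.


For a quadratic f(x) = ax^2 + bx + c with a > 0, the minimum is at the vertex.
Vertex x-coordinate: x = -b/(2a)
x = -(10) / (2 * 2)
x = -10/4 = -5/2
Substitute back to find the minimum value:
f(-5/2) = 2 * (-5/2)^2 + 10 * (-5/2) - 1
= 25/2 - 25 - 1
= -27/2 = -13.50

-13.50


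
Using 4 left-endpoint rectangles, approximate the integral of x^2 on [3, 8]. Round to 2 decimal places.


Left Riemann sum uses left endpoints of each subinterval.
Interval: [3, 8], n = 4
dx = (8 - 3) / 4 = 5/4
Left endpoints: [3, 17/4, 11/2, 27/4]
f values: [9, 289/16, 121/4, 729/16]
Sum = dx * (sum of f values)
= 5/4 * 823/8
= 4115/32 ≈ 128.59

128.59


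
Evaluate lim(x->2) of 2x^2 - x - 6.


Since polynomials are continuous, we use direct substitution.
lim(x->2) of 2x^2 - x - 6
= 2 * 2^2 - 1 * 2 - 6
= 8 - 2 - 6
= 0

0


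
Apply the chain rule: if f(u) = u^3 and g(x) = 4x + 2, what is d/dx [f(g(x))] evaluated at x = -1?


Using the chain rule: (f(g(x)))' = f'(g(x)) * g'(x)
First, find g(-1):
g(-1) = 4 * (-1) + 2 = -2
Next, f'(u) = 3u^2
And g'(x) = 4
So f'(g(-1)) * g'(-1)
= 3 * (-2)^2 * 4
= 3 * 4 * 4
= 48

48


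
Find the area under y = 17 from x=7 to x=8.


The area under a constant function y = 17 is a rectangle.
Width = 8 - 7 = 1
Height = 17
Area = width * height
= 1 * 17
= 17

17


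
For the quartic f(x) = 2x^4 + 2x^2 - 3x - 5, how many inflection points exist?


Inflection points occur where f''(x) = 0 and concavity changes.
f(x) = 2x^4 + 2x^2 - 3x - 5
f'(x) = 8x^3 + 4x - 3
f''(x) = 24x^2 + 4
This is a quadratic in x. Use the discriminant to count real roots.
Discriminant = (0)^2 - 4 * 24 * 4
= 0 - 384
= -384
Since discriminant < 0, f''(x) = 0 has no real solutions.
Number of inflection points: 0

0


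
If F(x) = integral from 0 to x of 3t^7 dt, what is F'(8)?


By the Fundamental Theorem of Calculus (Part 1):
If F(x) = integral from 0 to x of f(t) dt, then F'(x) = f(x)
Here f(t) = 3t^7
So F'(x) = 3x^7
Evaluate at x = 8:
F'(8) = 3 * 8^7
= 3 * 2097152
= 6291456

6291456


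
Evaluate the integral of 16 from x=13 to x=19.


The integral of a constant k over [a, b] equals k * (b - a).
integral from 13 to 19 of 16 dx
= 16 * (19 - 13)
= 16 * 6
= 96

96


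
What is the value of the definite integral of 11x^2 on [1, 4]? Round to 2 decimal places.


Find the antiderivative of 11x^2:
F(x) = 11/3 * x^3
Apply the Fundamental Theorem of Calculus:
F(4) - F(1)
= 11/3 * 4^3 - 11/3 * 1^3
= 11/3 * (64 - 1)
= 11/3 * 63
= 231 = 231.00

231.00


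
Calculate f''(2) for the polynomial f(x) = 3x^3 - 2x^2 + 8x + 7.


First derivative:
f'(x) = 9x^2 - 4x + 8
Second derivative:
f''(x) = 18x - 4
Substitute x = 2:
f''(2) = 18 * 2 - 4
= 36 - 4
= 32

32


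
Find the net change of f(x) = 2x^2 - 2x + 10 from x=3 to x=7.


Net change = f(b) - f(a)
f(x) = 2x^2 - 2x + 10
Compute f(7):
f(7) = 2 * 7^2 - 2 * 7 + 10
= 98 - 14 + 10
= 94
Compute f(3):
f(3) = 2 * 3^2 - 2 * 3 + 10
= 18 - 6 + 10
= 22
Net change = 94 - 22 = 72

72


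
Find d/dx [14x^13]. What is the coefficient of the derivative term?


We apply the power rule: d/dx [ax^n] = a*n * x^(n-1)
d/dx [14x^13]
= 14 * 13 * x^(13-1)
= 182x^12
The coefficient is 182

182


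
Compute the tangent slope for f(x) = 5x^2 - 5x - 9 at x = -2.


The slope of the tangent line equals f'(x) at the point.
f(x) = 5x^2 - 5x - 9
f'(x) = 10x - 5
At x = -2:
f'(-2) = 10 * (-2) - 5
= -20 - 5
= -25

-25


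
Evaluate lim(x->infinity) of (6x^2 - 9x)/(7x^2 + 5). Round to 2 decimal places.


For limits at infinity with equal-degree polynomials,
we compare leading coefficients.
Numerator leading term: 6x^2
Denominator leading term: 7x^2
Divide both by x^2:
lim = (6 - 9/x) / (7 + 5/x^2)
As x -> infinity, the 1/x and 1/x^2 terms vanish:
= 6/7 ≈ 0.86

0.86


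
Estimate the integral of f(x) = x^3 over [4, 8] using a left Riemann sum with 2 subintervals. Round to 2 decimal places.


Left Riemann sum uses left endpoints of each subinterval.
Interval: [4, 8], n = 2
dx = (8 - 4) / 2 = 2
Left endpoints: [4, 6]
f values: [64, 216]
Sum = dx * (sum of f values)
= 2 * 280
= 560 = 560.00

560.00


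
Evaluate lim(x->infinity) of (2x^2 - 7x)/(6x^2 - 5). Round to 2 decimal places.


For limits at infinity with equal-degree polynomials,
we compare leading coefficients.
Numerator leading term: 2x^2
Denominator leading term: 6x^2
Divide both by x^2:
lim = (2 - 7/x) / (6 - 5/x^2)
As x -> infinity, the 1/x and 1/x^2 terms vanish:
= 2/6 = 1/3 ≈ 0.33

0.33


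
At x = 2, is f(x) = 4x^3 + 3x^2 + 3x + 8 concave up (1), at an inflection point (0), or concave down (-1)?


Concavity is determined by the sign of f''(x).
f(x) = 4x^3 + 3x^2 + 3x + 8
f'(x) = 12x^2 + 6x + 3
f''(x) = 24x + 6
f''(2) = 24 * 2 + 6
= 48 + 6
= 54
Since f''(2) > 0, the function is concave up (1)

1


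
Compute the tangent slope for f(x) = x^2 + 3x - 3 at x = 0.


The slope of the tangent line equals f'(x) at the point.
f(x) = x^2 + 3x - 3
f'(x) = 2x + 3
At x = 0:
f'(0) = 2 * 0 + 3
= 0 + 3
= 3

3


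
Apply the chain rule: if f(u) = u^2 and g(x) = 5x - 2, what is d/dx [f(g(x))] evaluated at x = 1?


Using the chain rule: (f(g(x)))' = f'(g(x)) * g'(x)
First, find g(1):
g(1) = 5 * 1 - 2 = 3
Next, f'(u) = 2u
And g'(x) = 5
So f'(g(1)) * g'(1)
= 2 * 3 * 5
= 30

30


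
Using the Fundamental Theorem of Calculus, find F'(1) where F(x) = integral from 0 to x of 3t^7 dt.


By the Fundamental Theorem of Calculus (Part 1):
If F(x) = integral from 0 to x of f(t) dt, then F'(x) = f(x)
Here f(t) = 3t^7
So F'(x) = 3x^7
Evaluate at x = 1:
F'(1) = 3 * 1^7
= 3 * 1
= 3

3


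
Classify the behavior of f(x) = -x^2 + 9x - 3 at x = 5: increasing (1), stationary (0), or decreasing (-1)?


Compute f'(x) to determine behavior:
f'(x) = -2x + 9
f'(5) = -2 * 5 + 9
= -10 + 9
= -1
Since f'(5) < 0, the function is decreasing (-1)

-1


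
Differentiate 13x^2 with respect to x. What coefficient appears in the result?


We apply the power rule: d/dx [ax^n] = a*n * x^(n-1)
d/dx [13x^2]
= 13 * 2 * x^(2-1)
= 26x
The coefficient is 26

26


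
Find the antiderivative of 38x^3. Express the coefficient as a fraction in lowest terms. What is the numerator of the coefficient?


Apply the power rule for integration:
integral of ax^n dx = a/(n+1) * x^(n+1) + C
integral of 38x^3 dx
= 38/4 * x^4 + C
= 19/2 * x^4 + C
The coefficient in lowest terms is 19/2, and its numerator is 19

19


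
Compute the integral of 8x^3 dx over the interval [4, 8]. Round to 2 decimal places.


Find the antiderivative of 8x^3:
F(x) = 8/4 * x^4
Apply the Fundamental Theorem of Calculus:
F(8) - F(4)
= 8/4 * 8^4 - 8/4 * 4^4
= 8/4 * (4096 - 256)
= 8/4 * 3840
= 7680 = 7680.00

7680.00


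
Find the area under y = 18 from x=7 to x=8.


The area under a constant function y = 18 is a rectangle.
Width = 8 - 7 = 1
Height = 18
Area = width * height
= 1 * 18
= 18

18


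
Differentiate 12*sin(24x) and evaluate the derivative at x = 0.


Apply the chain rule to differentiate 12*sin(24x):
d/dx [12*sin(24x)]
= 12 * cos(24x) * d/dx(24x)
= 12 * 24 * cos(24x)
= 288 * cos(24x)
Evaluate at x = 0:
= 288 * cos(0)
= 288 * 1
= 288

288


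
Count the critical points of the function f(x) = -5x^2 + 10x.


Find where f'(x) = 0:
f'(x) = -10x + 10
Set f'(x) = 0:
-10x + 10 = 0
x = -10 / (-10) = 1
This is a linear equation in x, so there is exactly one solution.
Number of critical points: 1

1


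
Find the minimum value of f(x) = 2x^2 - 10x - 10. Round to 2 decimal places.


For a quadratic f(x) = ax^2 + bx + c with a > 0, the minimum is at the vertex.
Vertex x-coordinate: x = -b/(2a)
x = -(-10) / (2 * 2)
x = 10/4 = 5/2
Substitute back to find the minimum value:
f(5/2) = 2 * (5/2)^2 - 10 * (5/2) - 10
= 25/2 - 25 - 10
= -45/2 = -22.50

-22.50


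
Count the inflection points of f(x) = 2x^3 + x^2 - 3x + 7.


Inflection points occur where f''(x) = 0 and concavity changes.
f(x) = 2x^3 + x^2 - 3x + 7
f'(x) = 6x^2 + 2x - 3
f''(x) = 12x + 2
Set f''(x) = 0:
12x + 2 = 0
x = -2 / 12 = -1/6
Since f''(x) is linear (degree 1), it changes sign at this point.
Therefore there is exactly 1 inflection point.

1


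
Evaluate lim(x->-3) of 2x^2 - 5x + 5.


Since polynomials are continuous, we use direct substitution.
lim(x->-3) of 2x^2 - 5x + 5
= 2 * (-3)^2 - 5 * (-3) + 5
= 18 + 15 + 5
= 38

38


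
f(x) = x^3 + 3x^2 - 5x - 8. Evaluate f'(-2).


Differentiate f(x) = x^3 + 3x^2 - 5x - 8 term by term:
f'(x) = 3x^2 + 6x - 5
Substitute x = -2:
f'(-2) = 3 * (-2)^2 + 6 * (-2) - 5
= 12 - 12 - 5
= -5

-5


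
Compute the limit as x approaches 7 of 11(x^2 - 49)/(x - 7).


Direct substitution gives 0/0, so we factor the numerator.
Factor: 11(x^2 - 49) = 11 * (x - 7)(x + 7)
Cancel the common factor (x - 7):
11(x^2 - 49)/(x - 7) = 11 * (x + 7)
Now substitute x = 7:
= 11 * (7 + 7) = 154

154


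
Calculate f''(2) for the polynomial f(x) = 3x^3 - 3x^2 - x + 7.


First derivative:
f'(x) = 9x^2 - 6x - 1
Second derivative:
f''(x) = 18x - 6
Substitute x = 2:
f''(2) = 18 * 2 - 6
= 36 - 6
= 30

30


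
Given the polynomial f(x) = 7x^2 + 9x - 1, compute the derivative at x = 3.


Differentiate term by term using power and sum rules:
f(x) = 7x^2 + 9x - 1
f'(x) = 14x + 9
Substitute x = 3:
f'(3) = 14 * 3 + 9
= 42 + 9
= 51

51


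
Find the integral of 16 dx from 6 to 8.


The integral of a constant k over [a, b] equals k * (b - a).
integral from 6 to 8 of 16 dx
= 16 * (8 - 6)
= 16 * 2
= 32

32


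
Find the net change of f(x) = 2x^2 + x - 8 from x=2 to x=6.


Net change = f(b) - f(a)
f(x) = 2x^2 + x - 8
Compute f(6):
f(6) = 2 * 6^2 + 1 * 6 - 8
= 72 + 6 - 8
= 70
Compute f(2):
f(2) = 2 * 2^2 + 1 * 2 - 8
= 8 + 2 - 8
= 2
Net change = 70 - 2 = 68

68


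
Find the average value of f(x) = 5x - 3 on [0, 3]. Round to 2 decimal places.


Average value = 1/(b-a) * integral from a to b of f(x) dx
First compute the integral of 5x - 3:
F(x) = (5/2)x^2 - 3x
F(3) = 5/2 * 9 - 3 * 3 = 27/2
F(0) = 5/2 * 0 - 3 * 0 = 0
Integral = 27/2 - 0 = 27/2
Average = (27/2) / (3 - 0) = (27/2) / 3
= 9/2 = 4.50

4.50


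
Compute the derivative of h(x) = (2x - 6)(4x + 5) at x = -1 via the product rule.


Let u(x) = 2x - 6 and v(x) = 4x + 5
u'(x) = 2
v'(x) = 4
Product rule: h'(x) = u'(x)*v(x) + u(x)*v'(x)
= 2 * (4x + 5) + (2x - 6) * 4
At x = -1:
u(-1) = 2 * (-1) - 6 = -8
v(-1) = 4 * (-1) + 5 = 1
h'(-1) = 2 * 1 + (-8) * 4
= 2 - 32
= -30

-30


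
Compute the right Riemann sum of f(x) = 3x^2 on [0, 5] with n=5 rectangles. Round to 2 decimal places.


Right Riemann sum uses right endpoints of each subinterval.
Interval: [0, 5], n = 5
dx = (5 - 0) / 5 = 1
Right endpoints: [1, 2, 3, 4, 5]
f values: [3, 12, 27, 48, 75]
Sum = dx * (sum of f values)
= 1 * 165
= 165 = 165.00

165.00


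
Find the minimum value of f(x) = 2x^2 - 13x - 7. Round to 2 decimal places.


For a quadratic f(x) = ax^2 + bx + c with a > 0, the minimum is at the vertex.
Vertex x-coordinate: x = -b/(2a)
x = -(-13) / (2 * 2)
x = 13/4
Substitute back to find the minimum value:
f(13/4) = 2 * (13/4)^2 - 13 * (13/4) - 7
= 169/8 - 169/4 - 7
= -225/8 ≈ -28.13

-28.13


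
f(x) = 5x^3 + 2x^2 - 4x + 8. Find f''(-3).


First derivative:
f'(x) = 15x^2 + 4x - 4
Second derivative:
f''(x) = 30x + 4
Substitute x = -3:
f''(-3) = 30 * (-3) + 4
= -90 + 4
= -86

-86


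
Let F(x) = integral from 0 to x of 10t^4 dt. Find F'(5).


By the Fundamental Theorem of Calculus (Part 1):
If F(x) = integral from 0 to x of f(t) dt, then F'(x) = f(x)
Here f(t) = 10t^4
So F'(x) = 10x^4
Evaluate at x = 5:
F'(5) = 10 * 5^4
= 10 * 625
= 6250

6250


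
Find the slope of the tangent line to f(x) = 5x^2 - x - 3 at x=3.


The slope of the tangent line equals f'(x) at the point.
f(x) = 5x^2 - x - 3
f'(x) = 10x - 1
At x = 3:
f'(3) = 10 * 3 - 1
= 30 - 1
= 29

29


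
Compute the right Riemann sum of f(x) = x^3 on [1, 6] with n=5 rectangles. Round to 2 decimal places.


Right Riemann sum uses right endpoints of each subinterval.
Interval: [1, 6], n = 5
dx = (6 - 1) / 5 = 1
Right endpoints: [2, 3, 4, 5, 6]
f values: [8, 27, 64, 125, 216]
Sum = dx * (sum of f values)
= 1 * 440
= 440 = 440.00

440.00


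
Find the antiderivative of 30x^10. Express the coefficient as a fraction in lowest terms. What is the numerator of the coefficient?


Apply the power rule for integration:
integral of ax^n dx = a/(n+1) * x^(n+1) + C
integral of 30x^10 dx
= 30/11 * x^11 + C
The coefficient in lowest terms is 30/11, and its numerator is 30

30


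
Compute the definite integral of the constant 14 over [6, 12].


The integral of a constant k over [a, b] equals k * (b - a).
integral from 6 to 12 of 14 dx
= 14 * (12 - 6)
= 14 * 6
= 84

84


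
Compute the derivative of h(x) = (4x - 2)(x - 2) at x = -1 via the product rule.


Let u(x) = 4x - 2 and v(x) = x - 2
u'(x) = 4
v'(x) = 1
Product rule: h'(x) = u'(x)*v(x) + u(x)*v'(x)
= 4 * (x - 2) + (4x - 2) * 1
At x = -1:
u(-1) = 4 * (-1) - 2 = -6
v(-1) = 1 * (-1) - 2 = -3
h'(-1) = 4 * (-3) + (-6) * 1
= -12 - 6
= -18

-18


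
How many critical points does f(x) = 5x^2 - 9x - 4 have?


Find where f'(x) = 0:
f'(x) = 10x - 9
Set f'(x) = 0:
10x - 9 = 0
x = 9 / 10 = 9/10
This is a linear equation in x, so there is exactly one solution.
Number of critical points: 1

1


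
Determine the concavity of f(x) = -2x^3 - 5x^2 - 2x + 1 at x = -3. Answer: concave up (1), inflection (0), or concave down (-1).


Concavity is determined by the sign of f''(x).
f(x) = -2x^3 - 5x^2 - 2x + 1
f'(x) = -6x^2 - 10x - 2
f''(x) = -12x - 10
f''(-3) = -12 * (-3) - 10
= 36 - 10
= 26
Since f''(-3) > 0, the function is concave up (1)

1


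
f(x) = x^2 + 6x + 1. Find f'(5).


Differentiate term by term using power and sum rules:
f(x) = x^2 + 6x + 1
f'(x) = 2x + 6
Substitute x = 5:
f'(5) = 2 * 5 + 6
= 10 + 6
= 16

16


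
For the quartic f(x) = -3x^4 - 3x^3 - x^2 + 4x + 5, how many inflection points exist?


Inflection points occur where f''(x) = 0 and concavity changes.
f(x) = -3x^4 - 3x^3 - x^2 + 4x + 5
f'(x) = -12x^3 - 9x^2 - 2x + 4
f''(x) = -36x^2 - 18x - 2
This is a quadratic in x. Use the discriminant to count real roots.
Discriminant = (-18)^2 - 4 * (-36) * (-2)
= 324 - 288
= 36
Since discriminant > 0, f''(x) = 0 has 2 distinct real solutions.
A quadratic with two distinct real roots changes sign at each root, so concavity changes at both.
Number of inflection points: 2

2


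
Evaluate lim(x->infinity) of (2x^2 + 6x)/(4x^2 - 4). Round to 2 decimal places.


For limits at infinity with equal-degree polynomials,
we compare leading coefficients.
Numerator leading term: 2x^2
Denominator leading term: 4x^2
Divide both by x^2:
lim = (2 + 6/x) / (4 - 4/x^2)
As x -> infinity, the 1/x and 1/x^2 terms vanish:
= 2/4 = 1/2 = 0.50

0.50


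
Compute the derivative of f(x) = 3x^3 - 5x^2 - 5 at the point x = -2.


Differentiate f(x) = 3x^3 - 5x^2 - 5 term by term:
f'(x) = 9x^2 - 10x
Substitute x = -2:
f'(-2) = 9 * (-2)^2 - 10 * (-2) + 0
= 36 + 20 + 0
= 56

56


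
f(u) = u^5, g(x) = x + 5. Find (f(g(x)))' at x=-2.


Using the chain rule: (f(g(x)))' = f'(g(x)) * g'(x)
First, find g(-2):
g(-2) = 1 * (-2) + 5 = 3
Next, f'(u) = 5u^4
And g'(x) = 1
So f'(g(-2)) * g'(-2)
= 5 * 3^4 * 1
= 5 * 81 * 1
= 405

405


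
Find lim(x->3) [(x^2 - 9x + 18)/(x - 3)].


Direct substitution gives 0/0, so we factor the numerator.
Factor: (x^2 - 9x + 18) = (x - 3)(x - 6)
Cancel the common factor (x - 3):
(x^2 - 9x + 18)/(x - 3) = (x - 6)
Now substitute x = 3:
= (3) - (6) = -3

-3


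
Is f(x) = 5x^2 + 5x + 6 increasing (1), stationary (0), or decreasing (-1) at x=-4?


Compute f'(x) to determine behavior:
f'(x) = 10x + 5
f'(-4) = 10 * (-4) + 5
= -40 + 5
= -35
Since f'(-4) < 0, the function is decreasing (-1)

-1


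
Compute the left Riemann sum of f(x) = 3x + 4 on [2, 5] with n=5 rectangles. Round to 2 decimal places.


Left Riemann sum uses left endpoints of each subinterval.
Interval: [2, 5], n = 5
dx = (5 - 2) / 5 = 3/5
Left endpoints: [2, 13/5, 16/5, 19/5, 22/5]
f values: [10, 59/5, 68/5, 77/5, 86/5]
Sum = dx * (sum of f values)
= 3/5 * 68
= 204/5 = 40.80

40.80


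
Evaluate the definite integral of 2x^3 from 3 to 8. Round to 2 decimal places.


Find the antiderivative of 2x^3:
F(x) = 2/4 * x^4
Apply the Fundamental Theorem of Calculus:
F(8) - F(3)
= 2/4 * 8^4 - 2/4 * 3^4
= 2/4 * (4096 - 81)
= 2/4 * 4015
= 4015/2 = 2007.50

2007.50


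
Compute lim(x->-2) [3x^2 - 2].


Since polynomials are continuous, we use direct substitution.
lim(x->-2) of 3x^2 - 2
= 3 * (-2)^2 + 0 * (-2) - 2
= 12 + 0 - 2
= 10

10


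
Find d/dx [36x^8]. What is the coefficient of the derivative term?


We apply the power rule: d/dx [ax^n] = a*n * x^(n-1)
d/dx [36x^8]
= 36 * 8 * x^(8-1)
= 288x^7
The coefficient is 288

288


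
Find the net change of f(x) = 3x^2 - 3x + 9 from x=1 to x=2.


Net change = f(b) - f(a)
f(x) = 3x^2 - 3x + 9
Compute f(2):
f(2) = 3 * 2^2 - 3 * 2 + 9
= 12 - 6 + 9
= 15
Compute f(1):
f(1) = 3 * 1^2 - 3 * 1 + 9
= 3 - 3 + 9
= 9
Net change = 15 - 9 = 6

6


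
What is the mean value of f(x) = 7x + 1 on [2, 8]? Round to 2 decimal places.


Average value = 1/(b-a) * integral from a to b of f(x) dx
First compute the integral of 7x + 1:
F(x) = (7/2)x^2 + x
F(8) = 7/2 * 64 + 1 * 8 = 232
F(2) = 7/2 * 4 + 1 * 2 = 16
Integral = 232 - 16 = 216
Average = 216 / (8 - 2) = 216 / 6
= 36 = 36.00

36.00


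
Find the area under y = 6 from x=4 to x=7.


The area under a constant function y = 6 is a rectangle.
Width = 7 - 4 = 3
Height = 6
Area = width * height
= 3 * 6
= 18

18


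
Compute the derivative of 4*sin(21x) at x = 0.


Apply the chain rule to differentiate 4*sin(21x):
d/dx [4*sin(21x)]
= 4 * cos(21x) * d/dx(21x)
= 4 * 21 * cos(21x)
= 84 * cos(21x)
Evaluate at x = 0:
= 84 * cos(0)
= 84 * 1
= 84

84


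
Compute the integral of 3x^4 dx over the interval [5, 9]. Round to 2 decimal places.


Find the antiderivative of 3x^4:
F(x) = 3/5 * x^5
Apply the Fundamental Theorem of Calculus:
F(9) - F(5)
= 3/5 * 9^5 - 3/5 * 5^5
= 3/5 * (59049 - 3125)
= 3/5 * 55924
= 167772/5 = 33554.40

33554.40


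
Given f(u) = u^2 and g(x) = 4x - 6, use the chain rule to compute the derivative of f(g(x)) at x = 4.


Using the chain rule: (f(g(x)))' = f'(g(x)) * g'(x)
First, find g(4):
g(4) = 4 * 4 - 6 = 10
Next, f'(u) = 2u
And g'(x) = 4
So f'(g(4)) * g'(4)
= 2 * 10 * 4
= 80

80


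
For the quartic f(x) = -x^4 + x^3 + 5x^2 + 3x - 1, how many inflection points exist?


Inflection points occur where f''(x) = 0 and concavity changes.
f(x) = -x^4 + x^3 + 5x^2 + 3x - 1
f'(x) = -4x^3 + 3x^2 + 10x + 3
f''(x) = -12x^2 + 6x + 10
This is a quadratic in x. Use the discriminant to count real roots.
Discriminant = (6)^2 - 4 * (-12) * 10
= 36 - (-480)
= 516
Since discriminant > 0, f''(x) = 0 has 2 distinct real solutions.
A quadratic with two distinct real roots changes sign at each root, so concavity changes at both.
Number of inflection points: 2

2


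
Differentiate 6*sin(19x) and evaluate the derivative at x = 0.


Apply the chain rule to differentiate 6*sin(19x):
d/dx [6*sin(19x)]
= 6 * cos(19x) * d/dx(19x)
= 6 * 19 * cos(19x)
= 114 * cos(19x)
Evaluate at x = 0:
= 114 * cos(0)
= 114 * 1
= 114

114


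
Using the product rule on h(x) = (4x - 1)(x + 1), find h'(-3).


Let u(x) = 4x - 1 and v(x) = x + 1
u'(x) = 4
v'(x) = 1
Product rule: h'(x) = u'(x)*v(x) + u(x)*v'(x)
= 4 * (x + 1) + (4x - 1) * 1
At x = -3:
u(-3) = 4 * (-3) - 1 = -13
v(-3) = 1 * (-3) + 1 = -2
h'(-3) = 4 * (-2) + (-13) * 1
= -8 - 13
= -21

-21


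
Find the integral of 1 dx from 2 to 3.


The integral of a constant k over [a, b] equals k * (b - a).
integral from 2 to 3 of 1 dx
= 1 * (3 - 2)
= 1 * 1
= 1

1


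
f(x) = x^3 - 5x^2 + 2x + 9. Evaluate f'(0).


Differentiate f(x) = x^3 - 5x^2 + 2x + 9 term by term:
f'(x) = 3x^2 - 10x + 2
Substitute x = 0:
f'(0) = 3 * 0^2 - 10 * 0 + 2
= 0 + 0 + 2
= 2

2


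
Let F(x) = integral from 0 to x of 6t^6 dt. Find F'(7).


By the Fundamental Theorem of Calculus (Part 1):
If F(x) = integral from 0 to x of f(t) dt, then F'(x) = f(x)
Here f(t) = 6t^6
So F'(x) = 6x^6
Evaluate at x = 7:
F'(7) = 6 * 7^6
= 6 * 117649
= 705894

705894


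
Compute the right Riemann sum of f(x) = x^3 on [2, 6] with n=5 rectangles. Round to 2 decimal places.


Right Riemann sum uses right endpoints of each subinterval.
Interval: [2, 6], n = 5
dx = (6 - 2) / 5 = 4/5
Right endpoints: [14/5, 18/5, 22/5, 26/5, 6]
f values: [2744/125, 5832/125, 10648/125, 17576/125, 216]
Sum = dx * (sum of f values)
= 4/5 * 2552/5
= 10208/25 = 408.32

408.32


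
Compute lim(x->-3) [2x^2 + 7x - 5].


Since polynomials are continuous, we use direct substitution.
lim(x->-3) of 2x^2 + 7x - 5
= 2 * (-3)^2 + 7 * (-3) - 5
= 18 - 21 - 5
= -8

-8


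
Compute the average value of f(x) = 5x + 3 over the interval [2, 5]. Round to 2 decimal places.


Average value = 1/(b-a) * integral from a to b of f(x) dx
First compute the integral of 5x + 3:
F(x) = (5/2)x^2 + 3x
F(5) = 5/2 * 25 + 3 * 5 = 155/2
F(2) = 5/2 * 4 + 3 * 2 = 16
Integral = 155/2 - 16 = 123/2
Average = (123/2) / (5 - 2) = (123/2) / 3
= 41/2 = 20.50

20.50


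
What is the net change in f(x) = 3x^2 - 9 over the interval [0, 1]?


Net change = f(b) - f(a)
f(x) = 3x^2 - 9
Compute f(1):
f(1) = 3 * 1^2 + 0 * 1 - 9
= 3 + 0 - 9
= -6
Compute f(0):
f(0) = 3 * 0^2 + 0 * 0 - 9
= 0 + 0 - 9
= -9
Net change = -6 - (-9) = 3

3
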